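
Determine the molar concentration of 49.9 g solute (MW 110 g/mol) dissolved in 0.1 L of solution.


C = (mass / MW) / volume
C = (49.9 / 110) / 0.1
C = 4.5364 M

4.5364 M


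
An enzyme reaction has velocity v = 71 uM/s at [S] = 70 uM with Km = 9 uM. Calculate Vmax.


Vmax = v * (Km + [S]) / [S]
Vmax = 71 * (9 + 70) / 70
Vmax = 80.1286 uM/s

80.1286 uM/s


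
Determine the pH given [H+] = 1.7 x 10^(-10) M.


pH = -log10([H+])
pH = -log10(1.7 x 10^(-10))
pH = 9.7696

9.7696


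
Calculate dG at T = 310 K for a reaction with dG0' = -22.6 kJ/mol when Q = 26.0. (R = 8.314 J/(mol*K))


dG = dG0' + RT * ln(Q) / 1000
dG = -22.6 + 8.314 * 310 * ln(26.0) / 1000
dG = -14.2028 kJ/mol

-14.2028 kJ/mol


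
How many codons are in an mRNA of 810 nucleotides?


codons = nucleotides / 3
codons = 810 / 3 = 270

270


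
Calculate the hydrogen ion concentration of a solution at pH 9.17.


[H+] = 10^(-pH)
[H+] = 10^(-9.17)
[H+] = 6.761e-10 M

6.761e-10 M


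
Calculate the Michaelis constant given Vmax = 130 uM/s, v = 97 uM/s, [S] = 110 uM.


Km = [S] * (Vmax - v) / v
Km = 110 * (130 - 97) / 97
Km = 37.4227 uM

37.4227 uM


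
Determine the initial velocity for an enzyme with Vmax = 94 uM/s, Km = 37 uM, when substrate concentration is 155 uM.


v = Vmax * [S] / (Km + [S])
v = 94 * 155 / (37 + 155)
v = 75.8854 uM/s

75.8854 uM/s


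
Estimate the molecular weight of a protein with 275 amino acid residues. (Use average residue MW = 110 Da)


MW = n_residues * 110 Da
MW = 275 * 110
MW = 30250 Da

30250 Da


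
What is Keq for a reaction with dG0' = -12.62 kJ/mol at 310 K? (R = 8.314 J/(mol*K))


Keq = exp(-dG0 * 1000 / (R * T))
Keq = exp(-(-12.62) * 1000 / (8.314 * 310))
Keq = 133.8234

133.8234


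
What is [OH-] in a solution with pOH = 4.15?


[OH-] = 10^(-pOH)
[OH-] = 10^(-4.15)
[OH-] = 7.079e-05 M

7.079e-05 M


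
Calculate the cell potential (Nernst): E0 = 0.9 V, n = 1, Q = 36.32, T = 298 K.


E = E0 - (RT/nF) * ln(Q)
E = 0.9 - (8.314 * 298 / (1 * 96485)) * ln(36.32)
E = 0.8078 V

0.8078 V


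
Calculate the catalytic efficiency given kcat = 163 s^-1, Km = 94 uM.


Catalytic efficiency = kcat / Km
= 163 / 94
= 1.734 uM^-1*s^-1

1.734 uM^-1*s^-1


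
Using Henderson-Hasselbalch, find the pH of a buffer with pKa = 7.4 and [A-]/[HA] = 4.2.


pH = pKa + log10([A-]/[HA])
pH = 7.4 + log10(4.2)
pH = 8.0232

8.0232


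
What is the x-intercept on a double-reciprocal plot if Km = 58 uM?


x-intercept = -1/Km
= -1/58
= -0.0172 1/uM

-0.0172 1/uM


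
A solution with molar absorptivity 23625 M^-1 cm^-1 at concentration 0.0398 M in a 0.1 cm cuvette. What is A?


A = epsilon * c * l
A = 23625 * 0.0398 * 0.1
A = 94.0275

94.0275


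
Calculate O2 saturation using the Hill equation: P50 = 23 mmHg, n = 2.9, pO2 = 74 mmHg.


Y = pO2^n / (P50^n + pO2^n)
Y = 74^2.9 / (23^2.9 + 74^2.9)
Y = 96.74%

96.74%


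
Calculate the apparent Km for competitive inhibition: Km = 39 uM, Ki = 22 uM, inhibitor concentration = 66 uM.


Km_app = Km * (1 + [I]/Ki)
Km_app = 39 * (1 + 66/22)
Km_app = 156.0 uM

156.0 uM


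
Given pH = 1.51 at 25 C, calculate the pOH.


pOH = 14 - pH
pOH = 14 - 1.51
pOH = 12.49

12.49


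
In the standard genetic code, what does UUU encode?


Standard genetic code lookup.
Codon UUU -> Phe

Phe


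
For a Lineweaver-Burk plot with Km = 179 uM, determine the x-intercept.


x-intercept = -1/Km
= -1/179
= -0.0056 1/uM

-0.0056 1/uM


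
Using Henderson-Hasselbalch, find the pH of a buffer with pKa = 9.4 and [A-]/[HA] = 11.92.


pH = pKa + log10([A-]/[HA])
pH = 9.4 + log10(11.92)
pH = 10.4763

10.4763


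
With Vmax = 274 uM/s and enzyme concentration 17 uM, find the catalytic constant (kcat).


kcat = Vmax / [E]t
kcat = 274 / 17
kcat = 16.1176 s^-1

16.1176 s^-1


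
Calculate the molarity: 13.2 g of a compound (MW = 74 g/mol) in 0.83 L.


C = (mass / MW) / volume
C = (13.2 / 74) / 0.83
C = 0.2149 M

0.2149 M


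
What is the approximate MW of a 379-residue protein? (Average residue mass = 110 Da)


MW = n_residues * 110 Da
MW = 379 * 110
MW = 41690 Da

41690 Da


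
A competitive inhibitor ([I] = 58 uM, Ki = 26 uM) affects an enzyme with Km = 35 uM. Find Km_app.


Km_app = Km * (1 + [I]/Ki)
Km_app = 35 * (1 + 58/26)
Km_app = 113.0769 uM

113.0769 uM


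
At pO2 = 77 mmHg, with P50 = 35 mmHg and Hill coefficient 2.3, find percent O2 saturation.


Y = pO2^n / (P50^n + pO2^n)
Y = 77^2.3 / (35^2.3 + 77^2.3)
Y = 85.98%

85.98%


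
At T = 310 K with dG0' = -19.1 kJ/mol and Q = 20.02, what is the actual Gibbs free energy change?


dG = dG0' + RT * ln(Q) / 1000
dG = -19.1 + 8.314 * 310 * ln(20.02) / 1000
dG = -11.3764 kJ/mol

-11.3764 kJ/mol


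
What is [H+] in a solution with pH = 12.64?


[H+] = 10^(-pH)
[H+] = 10^(-12.64)
[H+] = 2.291e-13 M

2.291e-13 M


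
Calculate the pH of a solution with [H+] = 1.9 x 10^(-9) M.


pH = -log10([H+])
pH = -log10(1.9 x 10^(-9))
pH = 8.7212

8.7212


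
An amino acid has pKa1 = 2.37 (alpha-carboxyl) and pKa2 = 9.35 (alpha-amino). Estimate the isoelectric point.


pI = (pKa1 + pKa2) / 2
pI = (2.37 + 9.35) / 2
pI = 5.86

5.86


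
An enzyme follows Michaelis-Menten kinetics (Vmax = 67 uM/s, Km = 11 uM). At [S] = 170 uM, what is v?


v = Vmax * [S] / (Km + [S])
v = 67 * 170 / (11 + 170)
v = 62.9282 uM/s

62.9282 uM/s


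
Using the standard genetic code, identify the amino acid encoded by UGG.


Standard genetic code lookup.
Codon UGG -> Trp

Trp


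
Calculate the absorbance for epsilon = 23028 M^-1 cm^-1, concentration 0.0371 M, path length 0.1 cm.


A = epsilon * c * l
A = 23028 * 0.0371 * 0.1
A = 85.4339

85.4339


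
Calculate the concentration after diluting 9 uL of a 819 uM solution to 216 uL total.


C2 = C1 * V1 / V2
C2 = 819 * 9 / 216
C2 = 34.125 uM

34.125 uM


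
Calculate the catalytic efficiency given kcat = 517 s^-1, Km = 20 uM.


Catalytic efficiency = kcat / Km
= 517 / 20
= 25.85 uM^-1*s^-1

25.85 uM^-1*s^-1


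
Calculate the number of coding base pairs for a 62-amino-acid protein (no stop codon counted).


Each amino acid = 1 codon = 3 bp
bp = 62 * 3 = 186 bp

186 bp


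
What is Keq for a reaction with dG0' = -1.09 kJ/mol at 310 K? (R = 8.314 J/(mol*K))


Keq = exp(-dG0 * 1000 / (R * T))
Keq = exp(-(-1.09) * 1000 / (8.314 * 310))
Keq = 1.5264

1.5264


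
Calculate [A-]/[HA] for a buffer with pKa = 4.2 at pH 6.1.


[A-]/[HA] = 10^(pH - pKa)
= 10^(6.1 - 4.2)
= 79.4328

79.4328


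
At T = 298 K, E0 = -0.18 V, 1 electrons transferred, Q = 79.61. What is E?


E = E0 - (RT/nF) * ln(Q)
E = -0.18 - (8.314 * 298 / (1 * 96485)) * ln(79.61)
E = -0.2924 V

-0.2924 V


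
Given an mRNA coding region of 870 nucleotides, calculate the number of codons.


codons = nucleotides / 3
codons = 870 / 3 = 290

290


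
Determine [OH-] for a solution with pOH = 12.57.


[OH-] = 10^(-pOH)
[OH-] = 10^(-12.57)
[OH-] = 2.692e-13 M

2.692e-13 M


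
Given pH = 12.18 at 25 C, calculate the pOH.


pOH = 14 - pH
pOH = 14 - 12.18
pOH = 1.82

1.82


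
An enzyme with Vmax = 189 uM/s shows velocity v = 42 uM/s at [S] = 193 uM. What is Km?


Km = [S] * (Vmax - v) / v
Km = 193 * (189 - 42) / 42
Km = 675.5 uM

675.5 uM


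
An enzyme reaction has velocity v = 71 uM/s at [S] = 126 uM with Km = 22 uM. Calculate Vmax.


Vmax = v * (Km + [S]) / [S]
Vmax = 71 * (22 + 126) / 126
Vmax = 83.3968 uM/s

83.3968 uM/s


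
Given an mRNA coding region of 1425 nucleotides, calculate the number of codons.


codons = nucleotides / 3
codons = 1425 / 3 = 475

475


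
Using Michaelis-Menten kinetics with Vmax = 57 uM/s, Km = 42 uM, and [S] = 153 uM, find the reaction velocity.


v = Vmax * [S] / (Km + [S])
v = 57 * 153 / (42 + 153)
v = 44.7231 uM/s

44.7231 uM/s


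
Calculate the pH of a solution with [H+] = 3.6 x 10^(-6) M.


pH = -log10([H+])
pH = -log10(3.6 x 10^(-6))
pH = 5.4437

5.4437


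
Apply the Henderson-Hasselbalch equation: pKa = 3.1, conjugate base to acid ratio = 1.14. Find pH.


pH = pKa + log10([A-]/[HA])
pH = 3.1 + log10(1.14)
pH = 3.1569

3.1569


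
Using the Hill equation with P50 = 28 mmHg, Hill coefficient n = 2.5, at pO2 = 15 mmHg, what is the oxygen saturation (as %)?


Y = pO2^n / (P50^n + pO2^n)
Y = 15^2.5 / (28^2.5 + 15^2.5)
Y = 17.36%

17.36%


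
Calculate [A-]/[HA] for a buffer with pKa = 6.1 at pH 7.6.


[A-]/[HA] = 10^(pH - pKa)
= 10^(7.6 - 6.1)
= 31.6228

31.6228


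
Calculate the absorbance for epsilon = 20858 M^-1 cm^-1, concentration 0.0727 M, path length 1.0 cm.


A = epsilon * c * l
A = 20858 * 0.0727 * 1.0
A = 1516.3766

1516.3766


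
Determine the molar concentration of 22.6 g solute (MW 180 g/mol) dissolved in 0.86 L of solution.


C = (mass / MW) / volume
C = (22.6 / 180) / 0.86
C = 0.146 M

0.146 M


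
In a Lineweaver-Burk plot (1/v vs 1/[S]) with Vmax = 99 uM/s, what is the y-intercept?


y-intercept = 1/Vmax
= 1/99
= 0.0101 s/uM

0.0101 s/uM


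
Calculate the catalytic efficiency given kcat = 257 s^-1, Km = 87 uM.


Catalytic efficiency = kcat / Km
= 257 / 87
= 2.954 uM^-1*s^-1

2.954 uM^-1*s^-1


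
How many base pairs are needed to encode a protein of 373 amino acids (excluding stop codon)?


Each amino acid = 1 codon = 3 bp
bp = 373 * 3 = 1119 bp

1119 bp


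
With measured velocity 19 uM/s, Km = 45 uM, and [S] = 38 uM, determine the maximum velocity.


Vmax = v * (Km + [S]) / [S]
Vmax = 19 * (45 + 38) / 38
Vmax = 41.5 uM/s

41.5 uM/s


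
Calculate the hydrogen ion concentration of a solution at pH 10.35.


[H+] = 10^(-pH)
[H+] = 10^(-10.35)
[H+] = 4.467e-11 M

4.467e-11 M


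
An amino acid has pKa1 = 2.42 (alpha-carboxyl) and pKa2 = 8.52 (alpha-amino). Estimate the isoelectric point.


pI = (pKa1 + pKa2) / 2
pI = (2.42 + 8.52) / 2
pI = 5.47

5.47


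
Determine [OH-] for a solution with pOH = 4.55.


[OH-] = 10^(-pOH)
[OH-] = 10^(-4.55)
[OH-] = 2.818e-05 M

2.818e-05 M


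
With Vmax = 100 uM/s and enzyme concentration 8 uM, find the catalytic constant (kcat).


kcat = Vmax / [E]t
kcat = 100 / 8
kcat = 12.5 s^-1

12.5 s^-1


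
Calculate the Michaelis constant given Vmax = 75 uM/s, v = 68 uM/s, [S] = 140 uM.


Km = [S] * (Vmax - v) / v
Km = 140 * (75 - 68) / 68
Km = 14.4118 uM

14.4118 uM


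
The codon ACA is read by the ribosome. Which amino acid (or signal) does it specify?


Standard genetic code lookup.
Codon ACA -> Thr

Thr


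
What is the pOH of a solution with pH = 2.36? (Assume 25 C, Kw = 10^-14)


pOH = 14 - pH
pOH = 14 - 2.36
pOH = 11.64

11.64


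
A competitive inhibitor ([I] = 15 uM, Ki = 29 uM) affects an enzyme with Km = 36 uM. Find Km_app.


Km_app = Km * (1 + [I]/Ki)
Km_app = 36 * (1 + 15/29)
Km_app = 54.6207 uM

54.6207 uM


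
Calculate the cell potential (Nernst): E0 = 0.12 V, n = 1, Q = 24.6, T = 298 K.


E = E0 - (RT/nF) * ln(Q)
E = 0.12 - (8.314 * 298 / (1 * 96485)) * ln(24.6)
E = 0.0378 V

0.0378 V


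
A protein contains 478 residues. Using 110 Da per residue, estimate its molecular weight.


MW = n_residues * 110 Da
MW = 478 * 110
MW = 52580 Da

52580 Da


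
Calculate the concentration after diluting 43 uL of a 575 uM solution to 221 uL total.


C2 = C1 * V1 / V2
C2 = 575 * 43 / 221
C2 = 111.8778 uM

111.8778 uM


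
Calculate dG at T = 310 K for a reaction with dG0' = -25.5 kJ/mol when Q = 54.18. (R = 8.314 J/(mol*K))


dG = dG0' + RT * ln(Q) / 1000
dG = -25.5 + 8.314 * 310 * ln(54.18) / 1000
dG = -15.2105 kJ/mol

-15.2105 kJ/mol


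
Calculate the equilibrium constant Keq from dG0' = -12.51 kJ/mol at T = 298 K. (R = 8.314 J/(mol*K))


Keq = exp(-dG0 * 1000 / (R * T))
Keq = exp(-(-12.51) * 1000 / (8.314 * 298))
Keq = 155.913

155.913


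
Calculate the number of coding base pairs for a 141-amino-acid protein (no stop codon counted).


Each amino acid = 1 codon = 3 bp
bp = 141 * 3 = 423 bp

423 bp


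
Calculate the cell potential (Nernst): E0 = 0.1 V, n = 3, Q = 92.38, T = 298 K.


E = E0 - (RT/nF) * ln(Q)
E = 0.1 - (8.314 * 298 / (3 * 96485)) * ln(92.38)
E = 0.0613 V

0.0613 V


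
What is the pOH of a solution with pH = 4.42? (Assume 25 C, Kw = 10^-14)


pOH = 14 - pH
pOH = 14 - 4.42
pOH = 9.58

9.58


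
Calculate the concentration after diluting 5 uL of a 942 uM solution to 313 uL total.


C2 = C1 * V1 / V2
C2 = 942 * 5 / 313
C2 = 15.0479 uM

15.0479 uM


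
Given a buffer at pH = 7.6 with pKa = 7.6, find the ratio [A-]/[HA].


[A-]/[HA] = 10^(pH - pKa)
= 10^(7.6 - 7.6)
= 1.0

1.0


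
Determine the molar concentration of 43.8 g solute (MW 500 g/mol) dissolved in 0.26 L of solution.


C = (mass / MW) / volume
C = (43.8 / 500) / 0.26
C = 0.3369 M

0.3369 M


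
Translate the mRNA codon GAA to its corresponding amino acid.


Standard genetic code lookup.
Codon GAA -> Glu

Glu


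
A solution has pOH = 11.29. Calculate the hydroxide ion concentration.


[OH-] = 10^(-pOH)
[OH-] = 10^(-11.29)
[OH-] = 5.129e-12 M

5.129e-12 M


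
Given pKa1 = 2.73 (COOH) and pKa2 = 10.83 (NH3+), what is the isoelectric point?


pI = (pKa1 + pKa2) / 2
pI = (2.73 + 10.83) / 2
pI = 6.78

6.78


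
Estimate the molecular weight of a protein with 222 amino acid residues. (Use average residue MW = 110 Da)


MW = n_residues * 110 Da
MW = 222 * 110
MW = 24420 Da

24420 Da


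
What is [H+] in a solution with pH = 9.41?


[H+] = 10^(-pH)
[H+] = 10^(-9.41)
[H+] = 3.890e-10 M

3.890e-10 M


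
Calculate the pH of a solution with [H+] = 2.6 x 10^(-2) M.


pH = -log10([H+])
pH = -log10(2.6 x 10^(-2))
pH = 1.585

1.585


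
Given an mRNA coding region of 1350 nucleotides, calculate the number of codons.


codons = nucleotides / 3
codons = 1350 / 3 = 450

450


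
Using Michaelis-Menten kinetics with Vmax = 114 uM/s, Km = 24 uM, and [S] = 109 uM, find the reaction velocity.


v = Vmax * [S] / (Km + [S])
v = 114 * 109 / (24 + 109)
v = 93.4286 uM/s

93.4286 uM/s


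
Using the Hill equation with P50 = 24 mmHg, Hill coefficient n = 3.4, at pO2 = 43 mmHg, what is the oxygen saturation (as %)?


Y = pO2^n / (P50^n + pO2^n)
Y = 43^3.4 / (24^3.4 + 43^3.4)
Y = 87.9%

87.9%


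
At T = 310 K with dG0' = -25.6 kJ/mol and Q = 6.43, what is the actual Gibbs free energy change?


dG = dG0' + RT * ln(Q) / 1000
dG = -25.6 + 8.314 * 310 * ln(6.43) / 1000
dG = -20.8036 kJ/mol

-20.8036 kJ/mol


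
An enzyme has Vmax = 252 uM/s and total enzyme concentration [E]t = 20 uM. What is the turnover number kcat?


kcat = Vmax / [E]t
kcat = 252 / 20
kcat = 12.6 s^-1

12.6 s^-1


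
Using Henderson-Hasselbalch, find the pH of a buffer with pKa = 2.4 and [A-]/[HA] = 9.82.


pH = pKa + log10([A-]/[HA])
pH = 2.4 + log10(9.82)
pH = 3.3921

3.3921


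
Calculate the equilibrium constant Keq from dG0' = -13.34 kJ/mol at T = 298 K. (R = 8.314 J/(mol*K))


Keq = exp(-dG0 * 1000 / (R * T))
Keq = exp(-(-13.34) * 1000 / (8.314 * 298))
Keq = 217.9583

217.9583


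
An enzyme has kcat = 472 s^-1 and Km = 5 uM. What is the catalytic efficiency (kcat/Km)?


Catalytic efficiency = kcat / Km
= 472 / 5
= 94.4 uM^-1*s^-1

94.4 uM^-1*s^-1


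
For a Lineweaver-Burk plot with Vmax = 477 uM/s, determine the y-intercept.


y-intercept = 1/Vmax
= 1/477
= 0.0021 s/uM

0.0021 s/uM


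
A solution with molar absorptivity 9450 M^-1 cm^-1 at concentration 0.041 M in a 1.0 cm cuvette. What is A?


A = epsilon * c * l
A = 9450 * 0.041 * 1.0
A = 387.45

387.45


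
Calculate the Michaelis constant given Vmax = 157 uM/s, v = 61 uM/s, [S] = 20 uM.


Km = [S] * (Vmax - v) / v
Km = 20 * (157 - 61) / 61
Km = 31.4754 uM

31.4754 uM


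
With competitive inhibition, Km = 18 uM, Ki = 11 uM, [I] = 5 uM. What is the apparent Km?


Km_app = Km * (1 + [I]/Ki)
Km_app = 18 * (1 + 5/11)
Km_app = 26.1818 uM

26.1818 uM


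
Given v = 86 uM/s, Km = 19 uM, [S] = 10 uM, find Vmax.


Vmax = v * (Km + [S]) / [S]
Vmax = 86 * (19 + 10) / 10
Vmax = 249.4 uM/s

249.4 uM/s


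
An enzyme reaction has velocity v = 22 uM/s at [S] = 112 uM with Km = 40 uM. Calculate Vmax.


Vmax = v * (Km + [S]) / [S]
Vmax = 22 * (40 + 112) / 112
Vmax = 29.8571 uM/s

29.8571 uM/s


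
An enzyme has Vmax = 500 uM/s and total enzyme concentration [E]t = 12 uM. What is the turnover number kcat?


kcat = Vmax / [E]t
kcat = 500 / 12
kcat = 41.6667 s^-1

41.6667 s^-1


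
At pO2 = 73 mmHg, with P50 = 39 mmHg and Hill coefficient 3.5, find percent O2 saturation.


Y = pO2^n / (P50^n + pO2^n)
Y = 73^3.5 / (39^3.5 + 73^3.5)
Y = 89.97%

89.97%


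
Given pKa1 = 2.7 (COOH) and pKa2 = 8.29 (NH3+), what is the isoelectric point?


pI = (pKa1 + pKa2) / 2
pI = (2.7 + 8.29) / 2
pI = 5.495

5.495


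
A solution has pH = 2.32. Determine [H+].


[H+] = 10^(-pH)
[H+] = 10^(-2.32)
[H+] = 0.0048 M

0.0048 M


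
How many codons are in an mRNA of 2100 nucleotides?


codons = nucleotides / 3
codons = 2100 / 3 = 700

700


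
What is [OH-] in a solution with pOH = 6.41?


[OH-] = 10^(-pOH)
[OH-] = 10^(-6.41)
[OH-] = 3.890e-07 M

3.890e-07 M


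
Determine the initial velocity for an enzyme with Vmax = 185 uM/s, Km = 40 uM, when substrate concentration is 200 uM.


v = Vmax * [S] / (Km + [S])
v = 185 * 200 / (40 + 200)
v = 154.1667 uM/s

154.1667 uM/s


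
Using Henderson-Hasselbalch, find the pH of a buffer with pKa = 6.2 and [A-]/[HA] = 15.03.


pH = pKa + log10([A-]/[HA])
pH = 6.2 + log10(15.03)
pH = 7.377

7.377


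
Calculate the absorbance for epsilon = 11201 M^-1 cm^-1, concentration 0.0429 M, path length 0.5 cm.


A = epsilon * c * l
A = 11201 * 0.0429 * 0.5
A = 240.2614

240.2614


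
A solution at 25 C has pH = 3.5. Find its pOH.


pOH = 14 - pH
pOH = 14 - 3.5
pOH = 10.5

10.5


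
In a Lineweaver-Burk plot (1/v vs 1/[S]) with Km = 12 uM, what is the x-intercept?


x-intercept = -1/Km
= -1/12
= -0.0833 1/uM

-0.0833 1/uM


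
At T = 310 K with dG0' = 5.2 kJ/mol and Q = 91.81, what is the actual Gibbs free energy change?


dG = dG0' + RT * ln(Q) / 1000
dG = 5.2 + 8.314 * 310 * ln(91.81) / 1000
dG = 16.8489 kJ/mol

16.8489 kJ/mol


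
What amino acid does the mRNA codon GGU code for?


Standard genetic code lookup.
Codon GGU -> Gly

Gly


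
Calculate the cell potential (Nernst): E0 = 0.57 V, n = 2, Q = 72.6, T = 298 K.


E = E0 - (RT/nF) * ln(Q)
E = 0.57 - (8.314 * 298 / (2 * 96485)) * ln(72.6)
E = 0.515 V

0.515 V


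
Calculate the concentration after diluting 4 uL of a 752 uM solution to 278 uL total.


C2 = C1 * V1 / V2
C2 = 752 * 4 / 278
C2 = 10.8201 uM

10.8201 uM


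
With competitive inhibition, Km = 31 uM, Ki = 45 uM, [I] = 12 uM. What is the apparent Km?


Km_app = Km * (1 + [I]/Ki)
Km_app = 31 * (1 + 12/45)
Km_app = 39.2667 uM

39.2667 uM


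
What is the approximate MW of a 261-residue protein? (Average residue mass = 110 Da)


MW = n_residues * 110 Da
MW = 261 * 110
MW = 28710 Da

28710 Da


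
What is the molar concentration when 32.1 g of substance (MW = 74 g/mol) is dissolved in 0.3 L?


C = (mass / MW) / volume
C = (32.1 / 74) / 0.3
C = 1.4459 M

1.4459 M


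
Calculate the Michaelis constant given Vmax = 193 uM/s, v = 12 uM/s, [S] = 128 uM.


Km = [S] * (Vmax - v) / v
Km = 128 * (193 - 12) / 12
Km = 1930.6667 uM

1930.6667 uM


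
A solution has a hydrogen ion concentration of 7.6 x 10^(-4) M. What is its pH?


pH = -log10([H+])
pH = -log10(7.6 x 10^(-4))
pH = 3.1192

3.1192


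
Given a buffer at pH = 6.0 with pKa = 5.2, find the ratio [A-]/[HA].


[A-]/[HA] = 10^(pH - pKa)
= 10^(6.0 - 5.2)
= 6.3096

6.3096


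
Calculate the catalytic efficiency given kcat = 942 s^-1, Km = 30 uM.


Catalytic efficiency = kcat / Km
= 942 / 30
= 31.4 uM^-1*s^-1

31.4 uM^-1*s^-1


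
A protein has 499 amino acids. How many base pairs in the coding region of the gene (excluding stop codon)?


Each amino acid = 1 codon = 3 bp
bp = 499 * 3 = 1497 bp

1497 bp


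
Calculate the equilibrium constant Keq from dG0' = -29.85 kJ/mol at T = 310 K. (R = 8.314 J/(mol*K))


Keq = exp(-dG0 * 1000 / (R * T))
Keq = exp(-(-29.85) * 1000 / (8.314 * 310))
Keq = 107120.3527

107120.3527


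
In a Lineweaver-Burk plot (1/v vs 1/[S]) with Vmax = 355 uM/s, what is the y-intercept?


y-intercept = 1/Vmax
= 1/355
= 0.0028 s/uM

0.0028 s/uM


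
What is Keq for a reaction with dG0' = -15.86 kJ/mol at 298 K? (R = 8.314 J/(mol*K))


Keq = exp(-dG0 * 1000 / (R * T))
Keq = exp(-(-15.86) * 1000 / (8.314 * 298))
Keq = 602.7054

602.7054


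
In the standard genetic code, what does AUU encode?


Standard genetic code lookup.
Codon AUU -> Ile

Ile


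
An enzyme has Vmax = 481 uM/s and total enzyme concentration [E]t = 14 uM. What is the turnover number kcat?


kcat = Vmax / [E]t
kcat = 481 / 14
kcat = 34.3571 s^-1

34.3571 s^-1


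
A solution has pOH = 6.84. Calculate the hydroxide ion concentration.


[OH-] = 10^(-pOH)
[OH-] = 10^(-6.84)
[OH-] = 1.445e-07 M

1.445e-07 M


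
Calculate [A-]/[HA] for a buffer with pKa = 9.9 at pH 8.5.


[A-]/[HA] = 10^(pH - pKa)
= 10^(8.5 - 9.9)
= 0.0398

0.0398


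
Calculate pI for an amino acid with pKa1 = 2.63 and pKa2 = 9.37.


pI = (pKa1 + pKa2) / 2
pI = (2.63 + 9.37) / 2
pI = 6.0

6.0


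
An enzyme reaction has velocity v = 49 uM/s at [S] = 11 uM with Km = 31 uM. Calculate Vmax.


Vmax = v * (Km + [S]) / [S]
Vmax = 49 * (31 + 11) / 11
Vmax = 187.0909 uM/s

187.0909 uM/s


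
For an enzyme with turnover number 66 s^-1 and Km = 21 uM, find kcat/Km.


Catalytic efficiency = kcat / Km
= 66 / 21
= 3.1429 uM^-1*s^-1

3.1429 uM^-1*s^-1


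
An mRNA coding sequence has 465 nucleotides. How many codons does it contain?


codons = nucleotides / 3
codons = 465 / 3 = 155

155


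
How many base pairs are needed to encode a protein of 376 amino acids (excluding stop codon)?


Each amino acid = 1 codon = 3 bp
bp = 376 * 3 = 1128 bp

1128 bp


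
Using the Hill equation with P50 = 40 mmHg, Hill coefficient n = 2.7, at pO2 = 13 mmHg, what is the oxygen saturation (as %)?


Y = pO2^n / (P50^n + pO2^n)
Y = 13^2.7 / (40^2.7 + 13^2.7)
Y = 4.59%

4.59%


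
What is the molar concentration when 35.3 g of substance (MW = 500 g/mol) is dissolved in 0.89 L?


C = (mass / MW) / volume
C = (35.3 / 500) / 0.89
C = 0.0793 M

0.0793 M


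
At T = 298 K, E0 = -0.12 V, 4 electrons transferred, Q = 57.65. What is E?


E = E0 - (RT/nF) * ln(Q)
E = -0.12 - (8.314 * 298 / (4 * 96485)) * ln(57.65)
E = -0.146 V

-0.146 V


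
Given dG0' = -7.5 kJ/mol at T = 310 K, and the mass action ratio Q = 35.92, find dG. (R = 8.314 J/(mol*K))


dG = dG0' + RT * ln(Q) / 1000
dG = -7.5 + 8.314 * 310 * ln(35.92) / 1000
dG = 1.7302 kJ/mol

1.7302 kJ/mol


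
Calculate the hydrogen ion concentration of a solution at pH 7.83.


[H+] = 10^(-pH)
[H+] = 10^(-7.83)
[H+] = 1.479e-08 M

1.479e-08 M


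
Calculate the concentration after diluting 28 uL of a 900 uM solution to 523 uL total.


C2 = C1 * V1 / V2
C2 = 900 * 28 / 523
C2 = 48.1836 uM

48.1836 uM


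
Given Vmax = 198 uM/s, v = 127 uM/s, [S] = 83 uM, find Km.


Km = [S] * (Vmax - v) / v
Km = 83 * (198 - 127) / 127
Km = 46.4016 uM

46.4016 uM


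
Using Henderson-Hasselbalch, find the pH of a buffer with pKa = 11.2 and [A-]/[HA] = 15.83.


pH = pKa + log10([A-]/[HA])
pH = 11.2 + log10(15.83)
pH = 12.3995

12.3995


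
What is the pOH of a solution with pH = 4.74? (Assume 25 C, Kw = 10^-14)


pOH = 14 - pH
pOH = 14 - 4.74
pOH = 9.26

9.26


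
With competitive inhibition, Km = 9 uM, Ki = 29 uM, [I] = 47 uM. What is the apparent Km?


Km_app = Km * (1 + [I]/Ki)
Km_app = 9 * (1 + 47/29)
Km_app = 23.5862 uM

23.5862 uM


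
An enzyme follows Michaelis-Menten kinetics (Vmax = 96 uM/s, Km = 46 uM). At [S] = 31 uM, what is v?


v = Vmax * [S] / (Km + [S])
v = 96 * 31 / (46 + 31)
v = 38.6494 uM/s

38.6494 uM/s


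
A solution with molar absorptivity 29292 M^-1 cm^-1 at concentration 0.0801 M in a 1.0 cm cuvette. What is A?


A = epsilon * c * l
A = 29292 * 0.0801 * 1.0
A = 2346.2892

2346.2892


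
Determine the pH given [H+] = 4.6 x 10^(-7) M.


pH = -log10([H+])
pH = -log10(4.6 x 10^(-7))
pH = 6.3372

6.3372


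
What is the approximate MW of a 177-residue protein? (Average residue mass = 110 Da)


MW = n_residues * 110 Da
MW = 177 * 110
MW = 19470 Da

19470 Da


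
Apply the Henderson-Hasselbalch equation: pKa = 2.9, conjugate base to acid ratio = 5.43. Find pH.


pH = pKa + log10([A-]/[HA])
pH = 2.9 + log10(5.43)
pH = 3.6348

3.6348


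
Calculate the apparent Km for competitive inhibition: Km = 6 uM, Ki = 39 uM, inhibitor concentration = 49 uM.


Km_app = Km * (1 + [I]/Ki)
Km_app = 6 * (1 + 49/39)
Km_app = 13.5385 uM

13.5385 uM


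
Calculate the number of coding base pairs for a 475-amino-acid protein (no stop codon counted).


Each amino acid = 1 codon = 3 bp
bp = 475 * 3 = 1425 bp

1425 bp


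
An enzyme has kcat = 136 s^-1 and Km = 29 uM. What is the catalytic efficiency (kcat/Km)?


Catalytic efficiency = kcat / Km
= 136 / 29
= 4.6897 uM^-1*s^-1

4.6897 uM^-1*s^-1


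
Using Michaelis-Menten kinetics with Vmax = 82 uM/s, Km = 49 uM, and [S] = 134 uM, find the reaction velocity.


v = Vmax * [S] / (Km + [S])
v = 82 * 134 / (49 + 134)
v = 60.0437 uM/s

60.0437 uM/s


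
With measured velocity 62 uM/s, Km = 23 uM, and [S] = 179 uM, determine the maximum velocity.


Vmax = v * (Km + [S]) / [S]
Vmax = 62 * (23 + 179) / 179
Vmax = 69.9665 uM/s

69.9665 uM/s


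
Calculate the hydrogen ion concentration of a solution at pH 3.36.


[H+] = 10^(-pH)
[H+] = 10^(-3.36)
[H+] = 4.365e-04 M

4.365e-04 M


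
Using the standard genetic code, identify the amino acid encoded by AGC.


Standard genetic code lookup.
Codon AGC -> Ser

Ser


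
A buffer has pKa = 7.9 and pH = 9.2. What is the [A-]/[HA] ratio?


[A-]/[HA] = 10^(pH - pKa)
= 10^(9.2 - 7.9)
= 19.9526

19.9526


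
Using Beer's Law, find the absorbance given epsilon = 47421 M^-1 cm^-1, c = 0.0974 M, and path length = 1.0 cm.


A = epsilon * c * l
A = 47421 * 0.0974 * 1.0
A = 4618.8054

4618.8054


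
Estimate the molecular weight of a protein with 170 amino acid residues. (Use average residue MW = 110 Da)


MW = n_residues * 110 Da
MW = 170 * 110
MW = 18700 Da

18700 Da


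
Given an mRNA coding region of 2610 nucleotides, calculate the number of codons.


codons = nucleotides / 3
codons = 2610 / 3 = 870

870


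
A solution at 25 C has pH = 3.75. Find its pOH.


pOH = 14 - pH
pOH = 14 - 3.75
pOH = 10.25

10.25


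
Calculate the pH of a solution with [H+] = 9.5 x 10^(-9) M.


pH = -log10([H+])
pH = -log10(9.5 x 10^(-9))
pH = 8.0223

8.0223


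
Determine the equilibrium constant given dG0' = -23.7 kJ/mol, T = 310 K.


Keq = exp(-dG0 * 1000 / (R * T))
Keq = exp(-(-23.7) * 1000 / (8.314 * 310))
Keq = 9852.9598

9852.9598


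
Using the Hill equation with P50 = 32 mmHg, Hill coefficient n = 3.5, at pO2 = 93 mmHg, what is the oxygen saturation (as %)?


Y = pO2^n / (P50^n + pO2^n)
Y = 93^3.5 / (32^3.5 + 93^3.5)
Y = 97.67%

97.67%


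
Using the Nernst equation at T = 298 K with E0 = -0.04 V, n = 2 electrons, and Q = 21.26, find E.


E = E0 - (RT/nF) * ln(Q)
E = -0.04 - (8.314 * 298 / (2 * 96485)) * ln(21.26)
E = -0.0792 V

-0.0792 V


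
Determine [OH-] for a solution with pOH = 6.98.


[OH-] = 10^(-pOH)
[OH-] = 10^(-6.98)
[OH-] = 1.047e-07 M

1.047e-07 M


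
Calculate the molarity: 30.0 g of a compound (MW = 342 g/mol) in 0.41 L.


C = (mass / MW) / volume
C = (30.0 / 342) / 0.41
C = 0.2139 M

0.2139 M


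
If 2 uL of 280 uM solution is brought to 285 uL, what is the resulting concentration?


C2 = C1 * V1 / V2
C2 = 280 * 2 / 285
C2 = 1.9649 uM

1.9649 uM


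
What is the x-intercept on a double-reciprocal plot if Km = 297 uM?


x-intercept = -1/Km
= -1/297
= -0.0034 1/uM

-0.0034 1/uM


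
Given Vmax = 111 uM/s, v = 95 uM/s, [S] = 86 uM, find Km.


Km = [S] * (Vmax - v) / v
Km = 86 * (111 - 95) / 95
Km = 14.4842 uM

14.4842 uM


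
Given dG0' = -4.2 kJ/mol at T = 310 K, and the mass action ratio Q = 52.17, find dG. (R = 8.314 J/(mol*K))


dG = dG0' + RT * ln(Q) / 1000
dG = -4.2 + 8.314 * 310 * ln(52.17) / 1000
dG = 5.9921 kJ/mol

5.9921 kJ/mol


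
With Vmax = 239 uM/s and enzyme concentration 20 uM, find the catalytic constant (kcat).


kcat = Vmax / [E]t
kcat = 239 / 20
kcat = 11.95 s^-1

11.95 s^-1


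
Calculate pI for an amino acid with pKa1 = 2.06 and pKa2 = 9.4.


pI = (pKa1 + pKa2) / 2
pI = (2.06 + 9.4) / 2
pI = 5.73

5.73


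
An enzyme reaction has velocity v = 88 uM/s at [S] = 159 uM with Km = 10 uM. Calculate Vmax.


Vmax = v * (Km + [S]) / [S]
Vmax = 88 * (10 + 159) / 159
Vmax = 93.5346 uM/s

93.5346 uM/s


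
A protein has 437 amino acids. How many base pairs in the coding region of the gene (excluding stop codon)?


Each amino acid = 1 codon = 3 bp
bp = 437 * 3 = 1311 bp

1311 bp


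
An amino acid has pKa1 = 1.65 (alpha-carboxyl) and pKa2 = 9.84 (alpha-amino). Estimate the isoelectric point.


pI = (pKa1 + pKa2) / 2
pI = (1.65 + 9.84) / 2
pI = 5.745

5.745


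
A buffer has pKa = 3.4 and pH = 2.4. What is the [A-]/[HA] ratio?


[A-]/[HA] = 10^(pH - pKa)
= 10^(2.4 - 3.4)
= 0.1

0.1


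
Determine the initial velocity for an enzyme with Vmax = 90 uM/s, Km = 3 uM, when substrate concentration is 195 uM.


v = Vmax * [S] / (Km + [S])
v = 90 * 195 / (3 + 195)
v = 88.6364 uM/s

88.6364 uM/s


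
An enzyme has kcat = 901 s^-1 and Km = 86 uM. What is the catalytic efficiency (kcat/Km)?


Catalytic efficiency = kcat / Km
= 901 / 86
= 10.4767 uM^-1*s^-1

10.4767 uM^-1*s^-1


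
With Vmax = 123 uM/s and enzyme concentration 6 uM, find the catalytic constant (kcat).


kcat = Vmax / [E]t
kcat = 123 / 6
kcat = 20.5 s^-1

20.5 s^-1


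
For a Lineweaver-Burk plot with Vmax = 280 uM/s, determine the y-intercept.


y-intercept = 1/Vmax
= 1/280
= 0.0036 s/uM

0.0036 s/uM


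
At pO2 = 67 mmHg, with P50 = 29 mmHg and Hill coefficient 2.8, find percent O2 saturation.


Y = pO2^n / (P50^n + pO2^n)
Y = 67^2.8 / (29^2.8 + 67^2.8)
Y = 91.25%

91.25%


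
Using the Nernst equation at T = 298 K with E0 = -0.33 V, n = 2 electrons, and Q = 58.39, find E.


E = E0 - (RT/nF) * ln(Q)
E = -0.33 - (8.314 * 298 / (2 * 96485)) * ln(58.39)
E = -0.3822 V

-0.3822 V


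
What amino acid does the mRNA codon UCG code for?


Standard genetic code lookup.
Codon UCG -> Ser

Ser


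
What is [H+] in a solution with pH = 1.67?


[H+] = 10^(-pH)
[H+] = 10^(-1.67)
[H+] = 0.0214 M

0.0214 M


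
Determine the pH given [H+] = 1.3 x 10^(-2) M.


pH = -log10([H+])
pH = -log10(1.3 x 10^(-2))
pH = 1.8861

1.8861


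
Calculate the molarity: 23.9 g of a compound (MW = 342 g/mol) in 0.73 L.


C = (mass / MW) / volume
C = (23.9 / 342) / 0.73
C = 0.0957 M

0.0957 M


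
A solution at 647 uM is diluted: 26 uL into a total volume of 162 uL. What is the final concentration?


C2 = C1 * V1 / V2
C2 = 647 * 26 / 162
C2 = 103.8395 uM

103.8395 uM


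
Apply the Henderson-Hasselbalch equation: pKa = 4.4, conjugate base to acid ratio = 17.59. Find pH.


pH = pKa + log10([A-]/[HA])
pH = 4.4 + log10(17.59)
pH = 5.6453

5.6453


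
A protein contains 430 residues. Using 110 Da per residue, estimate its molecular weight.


MW = n_residues * 110 Da
MW = 430 * 110
MW = 47300 Da

47300 Da


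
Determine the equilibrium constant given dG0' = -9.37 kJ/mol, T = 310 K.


Keq = exp(-dG0 * 1000 / (R * T))
Keq = exp(-(-9.37) * 1000 / (8.314 * 310))
Keq = 37.922

37.922


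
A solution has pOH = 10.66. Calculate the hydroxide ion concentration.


[OH-] = 10^(-pOH)
[OH-] = 10^(-10.66)
[OH-] = 2.188e-11 M

2.188e-11 M


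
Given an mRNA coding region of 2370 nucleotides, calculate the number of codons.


codons = nucleotides / 3
codons = 2370 / 3 = 790

790


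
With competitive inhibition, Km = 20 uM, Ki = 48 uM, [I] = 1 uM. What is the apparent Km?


Km_app = Km * (1 + [I]/Ki)
Km_app = 20 * (1 + 1/48)
Km_app = 20.4167 uM

20.4167 uM


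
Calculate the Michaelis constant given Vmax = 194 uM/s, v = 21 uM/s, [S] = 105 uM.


Km = [S] * (Vmax - v) / v
Km = 105 * (194 - 21) / 21
Km = 865.0 uM

865.0 uM


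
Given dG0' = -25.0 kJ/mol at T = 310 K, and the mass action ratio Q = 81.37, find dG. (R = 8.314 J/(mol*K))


dG = dG0' + RT * ln(Q) / 1000
dG = -25.0 + 8.314 * 310 * ln(81.37) / 1000
dG = -13.6623 kJ/mol

-13.6623 kJ/mol


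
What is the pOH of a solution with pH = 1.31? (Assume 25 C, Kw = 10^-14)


pOH = 14 - pH
pOH = 14 - 1.31
pOH = 12.69

12.69


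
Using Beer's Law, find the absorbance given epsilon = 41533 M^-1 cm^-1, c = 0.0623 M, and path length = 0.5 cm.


A = epsilon * c * l
A = 41533 * 0.0623 * 0.5
A = 1293.753

1293.753


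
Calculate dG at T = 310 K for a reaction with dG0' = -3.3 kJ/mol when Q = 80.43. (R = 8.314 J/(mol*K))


dG = dG0' + RT * ln(Q) / 1000
dG = -3.3 + 8.314 * 310 * ln(80.43) / 1000
dG = 8.0078 kJ/mol

8.0078 kJ/mol


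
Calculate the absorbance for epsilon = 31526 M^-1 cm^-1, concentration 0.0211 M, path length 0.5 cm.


A = epsilon * c * l
A = 31526 * 0.0211 * 0.5
A = 332.5993

332.5993


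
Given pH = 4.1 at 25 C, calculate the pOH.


pOH = 14 - pH
pOH = 14 - 4.1
pOH = 9.9

9.9


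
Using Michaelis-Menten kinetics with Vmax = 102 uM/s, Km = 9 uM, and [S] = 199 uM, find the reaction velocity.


v = Vmax * [S] / (Km + [S])
v = 102 * 199 / (9 + 199)
v = 97.5865 uM/s

97.5865 uM/s


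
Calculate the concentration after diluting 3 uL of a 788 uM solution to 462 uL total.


C2 = C1 * V1 / V2
C2 = 788 * 3 / 462
C2 = 5.1169 uM

5.1169 uM


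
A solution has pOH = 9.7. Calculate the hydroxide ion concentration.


[OH-] = 10^(-pOH)
[OH-] = 10^(-9.7)
[OH-] = 1.995e-10 M

1.995e-10 M


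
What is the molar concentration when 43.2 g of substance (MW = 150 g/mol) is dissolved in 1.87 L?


C = (mass / MW) / volume
C = (43.2 / 150) / 1.87
C = 0.154 M

0.154 M


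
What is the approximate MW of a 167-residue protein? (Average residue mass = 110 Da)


MW = n_residues * 110 Da
MW = 167 * 110
MW = 18370 Da

18370 Da


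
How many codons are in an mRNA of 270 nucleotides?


codons = nucleotides / 3
codons = 270 / 3 = 90

90


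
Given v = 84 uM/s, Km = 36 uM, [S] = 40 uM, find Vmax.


Vmax = v * (Km + [S]) / [S]
Vmax = 84 * (36 + 40) / 40
Vmax = 159.6 uM/s

159.6 uM/s


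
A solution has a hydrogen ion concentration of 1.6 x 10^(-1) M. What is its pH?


pH = -log10([H+])
pH = -log10(1.6 x 10^(-1))
pH = 0.7959

0.7959


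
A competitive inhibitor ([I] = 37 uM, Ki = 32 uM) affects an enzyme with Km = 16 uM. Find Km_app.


Km_app = Km * (1 + [I]/Ki)
Km_app = 16 * (1 + 37/32)
Km_app = 34.5 uM

34.5 uM


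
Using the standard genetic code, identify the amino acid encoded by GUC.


Standard genetic code lookup.
Codon GUC -> Val

Val


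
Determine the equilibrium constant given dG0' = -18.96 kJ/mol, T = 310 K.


Keq = exp(-dG0 * 1000 / (R * T))
Keq = exp(-(-18.96) * 1000 / (8.314 * 310))
Keq = 1566.2222

1566.2222


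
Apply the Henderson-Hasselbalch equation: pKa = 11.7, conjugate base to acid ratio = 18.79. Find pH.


pH = pKa + log10([A-]/[HA])
pH = 11.7 + log10(18.79)
pH = 12.9739

12.9739


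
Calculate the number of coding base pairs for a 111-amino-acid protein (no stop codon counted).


Each amino acid = 1 codon = 3 bp
bp = 111 * 3 = 333 bp

333 bp


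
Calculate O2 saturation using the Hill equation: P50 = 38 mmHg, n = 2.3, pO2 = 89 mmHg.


Y = pO2^n / (P50^n + pO2^n)
Y = 89^2.3 / (38^2.3 + 89^2.3)
Y = 87.63%

87.63%


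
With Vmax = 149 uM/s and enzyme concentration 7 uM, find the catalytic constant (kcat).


kcat = Vmax / [E]t
kcat = 149 / 7
kcat = 21.2857 s^-1

21.2857 s^-1


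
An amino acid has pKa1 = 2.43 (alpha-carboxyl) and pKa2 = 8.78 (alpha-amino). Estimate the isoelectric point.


pI = (pKa1 + pKa2) / 2
pI = (2.43 + 8.78) / 2
pI = 5.605

5.605


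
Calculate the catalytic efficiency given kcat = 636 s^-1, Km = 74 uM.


Catalytic efficiency = kcat / Km
= 636 / 74
= 8.5946 uM^-1*s^-1

8.5946 uM^-1*s^-1


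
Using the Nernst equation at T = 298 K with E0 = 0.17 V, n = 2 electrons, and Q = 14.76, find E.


E = E0 - (RT/nF) * ln(Q)
E = 0.17 - (8.314 * 298 / (2 * 96485)) * ln(14.76)
E = 0.1354 V

0.1354 V


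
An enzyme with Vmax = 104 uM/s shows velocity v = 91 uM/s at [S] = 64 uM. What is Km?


Km = [S] * (Vmax - v) / v
Km = 64 * (104 - 91) / 91
Km = 9.1429 uM

9.1429 uM


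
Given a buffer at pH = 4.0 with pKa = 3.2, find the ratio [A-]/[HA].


[A-]/[HA] = 10^(pH - pKa)
= 10^(4.0 - 3.2)
= 6.3096

6.3096


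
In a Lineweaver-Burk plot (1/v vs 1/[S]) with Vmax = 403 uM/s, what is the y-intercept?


y-intercept = 1/Vmax
= 1/403
= 0.0025 s/uM

0.0025 s/uM


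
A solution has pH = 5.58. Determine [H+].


[H+] = 10^(-pH)
[H+] = 10^(-5.58)
[H+] = 2.630e-06 M

2.630e-06 M


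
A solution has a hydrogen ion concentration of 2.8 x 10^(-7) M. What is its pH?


pH = -log10([H+])
pH = -log10(2.8 x 10^(-7))
pH = 6.5528

6.5528


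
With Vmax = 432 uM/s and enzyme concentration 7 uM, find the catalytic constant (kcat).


kcat = Vmax / [E]t
kcat = 432 / 7
kcat = 61.7143 s^-1

61.7143 s^-1


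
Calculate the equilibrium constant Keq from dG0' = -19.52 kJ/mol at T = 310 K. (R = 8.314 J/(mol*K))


Keq = exp(-dG0 * 1000 / (R * T))
Keq = exp(-(-19.52) * 1000 / (8.314 * 310))
Keq = 1946.3284

1946.3284


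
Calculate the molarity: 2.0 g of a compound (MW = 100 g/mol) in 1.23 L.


C = (mass / MW) / volume
C = (2.0 / 100) / 1.23
C = 0.0163 M

0.0163 M


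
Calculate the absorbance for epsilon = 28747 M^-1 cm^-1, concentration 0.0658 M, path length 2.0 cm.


A = epsilon * c * l
A = 28747 * 0.0658 * 2.0
A = 3783.1052

3783.1052


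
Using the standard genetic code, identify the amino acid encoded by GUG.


Standard genetic code lookup.
Codon GUG -> Val

Val


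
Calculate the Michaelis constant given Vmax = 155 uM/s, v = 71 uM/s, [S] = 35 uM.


Km = [S] * (Vmax - v) / v
Km = 35 * (155 - 71) / 71
Km = 41.4085 uM

41.4085 uM


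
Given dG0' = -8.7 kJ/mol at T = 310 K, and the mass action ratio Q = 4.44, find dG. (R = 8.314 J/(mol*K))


dG = dG0' + RT * ln(Q) / 1000
dG = -8.7 + 8.314 * 310 * ln(4.44) / 1000
dG = -4.8581 kJ/mol

-4.8581 kJ/mol


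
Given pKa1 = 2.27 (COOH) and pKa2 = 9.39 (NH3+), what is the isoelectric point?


pI = (pKa1 + pKa2) / 2
pI = (2.27 + 9.39) / 2
pI = 5.83

5.83


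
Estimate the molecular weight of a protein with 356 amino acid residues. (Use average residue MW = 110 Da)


MW = n_residues * 110 Da
MW = 356 * 110
MW = 39160 Da

39160 Da


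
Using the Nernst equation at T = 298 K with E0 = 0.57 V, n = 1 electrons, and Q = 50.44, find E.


E = E0 - (RT/nF) * ln(Q)
E = 0.57 - (8.314 * 298 / (1 * 96485)) * ln(50.44)
E = 0.4693 V

0.4693 V


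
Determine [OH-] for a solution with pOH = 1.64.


[OH-] = 10^(-pOH)
[OH-] = 10^(-1.64)
[OH-] = 0.0229 M

0.0229 M


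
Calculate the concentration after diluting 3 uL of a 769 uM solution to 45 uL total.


C2 = C1 * V1 / V2
C2 = 769 * 3 / 45
C2 = 51.2667 uM

51.2667 uM
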